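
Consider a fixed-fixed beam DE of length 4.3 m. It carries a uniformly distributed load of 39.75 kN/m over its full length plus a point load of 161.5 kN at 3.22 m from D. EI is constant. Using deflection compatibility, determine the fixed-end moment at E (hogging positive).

M_E = 159.1 kN·m

Release both end moments; the primary structure is a simply-supported span DE with redundants M_D and M_E.
Simple-span end rotations at D and E under the given loads:
  at D: UDL 39.75: wL³/(24EI) = 131.7/EI
  at E: UDL 39.75: wL³/(24EI) = 131.7/EI
  at D: point load 161.5 at a = 3.22: Pab(L + b)/(6LEI) = 117.1/EI
  at E: point load 161.5 at a = 3.22: Pab(L + a)/(6LEI) = 163.7/EI
  θ_D0 = 248.8/EI,  θ_E0 = 295.4/EI
Flexibility coefficients: a unit moment at one end gives L/(3EI) there and L/(6EI) at the far end, so f₁₁ = f₂₂ = 1.433/EI and f₁₂ = f₂₁ = 0.7167/EI.
Compatibility — zero rotation at each built-in end:
  1.433 M_D + 0.7167 M_E = 248.8
  0.7167 M_D + 1.433 M_E = 295.4
Solving the pair gives M_D = 94.05 kN·m and M_E = 159.1 kN·m (hogging).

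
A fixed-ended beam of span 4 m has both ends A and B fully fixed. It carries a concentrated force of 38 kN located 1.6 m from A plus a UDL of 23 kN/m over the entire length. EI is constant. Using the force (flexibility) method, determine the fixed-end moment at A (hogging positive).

Take the two fixed-end moments M_A, M_B as redundants; the released structure is the simple span AB.
Simple-span end rotations at A and B under the given loads:
  at A: point load 38 at a = 1.6: Pab(L + b)/(6LEI) = 38.91/EI
  at B: point load 38 at a = 1.6: Pab(L + a)/(6LEI) = 34.05/EI
  at A: UDL 23: wL³/(24EI) = 61.33/EI
  at B: UDL 23: wL³/(24EI) = 61.33/EI
  θ_A0 = 100.2/EI,  θ_B0 = 95.38/EI
Flexibility coefficients: a unit moment at one end gives L/(3EI) there and L/(6EI) at the far end, so f₁₁ = f₂₂ = 1.333/EI and f₁₂ = f₂₁ = 0.6667/EI.
Compatibility — zero rotation at each built-in end:
  1.333 M_A + 0.6667 M_B = 100.2
  0.6667 M_A + 1.333 M_B = 95.38
Solving the pair gives M_A = 52.55 kN·m and M_B = 45.26 kN·m (hogging).

M_A = 52.55 kN·m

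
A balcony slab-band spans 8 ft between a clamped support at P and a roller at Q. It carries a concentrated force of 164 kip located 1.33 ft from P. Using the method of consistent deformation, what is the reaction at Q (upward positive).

R_Q = 6.422 kip

Release the roller at Q. Primary structure: cantilever fixed at P.
Free-end deflection of the primary structure under the applied loading (downward +):
  point load 164 at a = 1.33: Pa²(3L − a)/(6EI) = 1096/EI
Flexibility coefficient — unit upward force at Q: δ_{QQ} = L³/(3EI) = 170.7/EI.
Compatibility at Q: δ_0 − R_Q·δ_{QQ} = 0, so R_Q = 1096/170.7 = 6.422 kip.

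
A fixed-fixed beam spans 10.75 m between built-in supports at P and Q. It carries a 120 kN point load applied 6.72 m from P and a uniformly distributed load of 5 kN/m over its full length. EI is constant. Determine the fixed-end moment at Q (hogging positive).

Take the two fixed-end moments M_P, M_Q as redundants; the released structure is the simple span PQ.
On the primary (simply-supported) span, the end slopes from the loading are:
  at P: point load 120 at a = 6.72: Pab(L + b)/(6LEI) = 744.7/EI
  at Q: point load 120 at a = 6.72: Pab(L + a)/(6LEI) = 880.2/EI
  at P: UDL 5: wL³/(24EI) = 258.8/EI
  at Q: UDL 5: wL³/(24EI) = 258.8/EI
  θ_P0 = 1003/EI,  θ_Q0 = 1139/EI
Flexibility coefficients: a unit moment at one end gives L/(3EI) there and L/(6EI) at the far end, so f₁₁ = f₂₂ = 3.583/EI and f₁₂ = f₂₁ = 1.792/EI.
Compatibility — zero rotation at each built-in end:
  3.583 M_P + 1.792 M_Q = 1003
  1.792 M_P + 3.583 M_Q = 1139
Solving the pair gives M_P = 161.5 kN·m and M_Q = 237.1 kN·m (hogging).

M_Q = 237.1 kN·m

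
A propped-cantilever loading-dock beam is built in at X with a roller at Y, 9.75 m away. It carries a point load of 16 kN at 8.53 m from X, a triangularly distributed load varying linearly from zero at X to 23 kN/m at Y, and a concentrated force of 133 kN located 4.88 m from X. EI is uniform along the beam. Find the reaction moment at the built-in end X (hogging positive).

Release the roller at Y. Primary structure: cantilever fixed at X.
Free-end deflection of the primary structure under the applied loading (downward +):
  point load 16 at a = 8.53: Pa²(3L − a)/(6EI) = 4020/EI
  triangular load, peak 23 at the free end: 11w₀L⁴/(120EI) = 19053/EI
  point load 133 at a = 4.88: Pa²(3L − a)/(6EI) = 12865/EI
  δ_0 = 35938/EI
Flexibility coefficient — unit upward force at Y: δ_{YY} = L³/(3EI) = 309/EI.
The prop prevents deflection at Y: R_Y = δ_0/δ_{YY} = 35938/309 = 116.3 kN.
Moment equilibrium about X: M_X = Σ(load moments about X) − R_Y·L = 1514 − 116.3×9.75 = 380.2 kN·m.

M_X = 380.2 kN·m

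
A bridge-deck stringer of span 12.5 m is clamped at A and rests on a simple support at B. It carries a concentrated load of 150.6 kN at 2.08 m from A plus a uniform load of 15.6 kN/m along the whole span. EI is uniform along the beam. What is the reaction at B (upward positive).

Take the reaction at B as the redundant and release it; the primary structure is a cantilever fixed at A.
Free-end deflection of the primary structure under the applied loading (downward +):
  point load 150.6 at a = 2.08: Pa²(3L − a)/(6EI) = 3846/EI
  UDL 15.6: wL⁴/(8EI) = 47607/EI
  δ_0 = 51454/EI
Flexibility coefficient — unit upward force at B: δ_{BB} = L³/(3EI) = 651/EI.
Compatibility at B: δ_0 − R_B·δ_{BB} = 0, so R_B = 51454/651 = 79.03 kN.

R_B = 79.03 kN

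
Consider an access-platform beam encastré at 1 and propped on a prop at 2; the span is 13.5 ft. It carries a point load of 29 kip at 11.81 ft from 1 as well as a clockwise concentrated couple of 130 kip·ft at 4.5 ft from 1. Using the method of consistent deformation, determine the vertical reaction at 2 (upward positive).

R_2 = 31.61 kip

Release the roller at 2. Primary structure: cantilever fixed at 1.
Primary-structure tip deflection at 2 by superposition:
  point load 29 at a = 11.81: Pa²(3L − a)/(6EI) = 19341/EI
  clockwise couple 130 at a = 4.5: M₀a(2L − a)/(2EI) = 6581/EI
  δ_0 = 25922/EI
Tip deflection under a unit load at 2: L³/(3EI) = 820.1/EI.
The prop prevents deflection at 2: R_2 = δ_0/δ_{22} = 25922/820.1 = 31.61 kip.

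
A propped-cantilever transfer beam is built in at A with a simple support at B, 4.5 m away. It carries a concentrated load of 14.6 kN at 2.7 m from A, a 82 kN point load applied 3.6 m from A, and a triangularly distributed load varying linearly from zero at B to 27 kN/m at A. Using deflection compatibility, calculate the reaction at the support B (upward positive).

Remove the prop at B; the released (primary) structure is a cantilever built in at A.
Primary-structure tip deflection at B by superposition:
  point load 14.6 at a = 2.7: Pa²(3L − a)/(6EI) = 191.6/EI
  point load 82 at a = 3.6: Pa²(3L − a)/(6EI) = 1753/EI
  triangular load, peak 27 at the fixed end: w₀L⁴/(30EI) = 369.1/EI
  δ_0 = 2314/EI
Flexibility coefficient — unit upward force at B: δ_{BB} = L³/(3EI) = 30.38/EI.
The prop prevents deflection at B: R_B = δ_0/δ_{BB} = 2314/30.38 = 76.19 kN.

R_B = 76.19 kN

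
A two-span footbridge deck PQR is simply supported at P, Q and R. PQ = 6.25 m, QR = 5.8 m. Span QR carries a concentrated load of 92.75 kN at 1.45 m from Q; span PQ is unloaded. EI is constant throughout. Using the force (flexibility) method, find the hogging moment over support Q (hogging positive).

M_Q = 42.48 kN·m

Release continuity at Q by inserting a hinge; the redundant is the internal moment M_Q. The primary structure is two simply-supported spans PQ and QR.
Rotations at Q on the released spans (each span's end-slope, ×1/EI):
  span QR: point load 92.75 at a = 1.45: Pab(L + b)/(6LEI) = 170.6/EI
  relative rotation θ_0 = (0 + 170.6)/EI = 170.6/EI
A unit hogging moment at Q produces rotation L₁/(3EI) + L₂/(3EI) = 4.017/EI.
Compatibility: M_Q·(L₁+L₂)/(3EI) = θ_0, giving M_Q = 42.48 kN·m (hogging).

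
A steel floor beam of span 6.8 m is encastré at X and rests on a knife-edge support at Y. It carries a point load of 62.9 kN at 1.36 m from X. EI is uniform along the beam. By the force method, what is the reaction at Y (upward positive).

R_Y = 3.522 kN

Take the reaction at Y as the redundant and release it; the primary structure is a cantilever fixed at X.
Primary-structure tip deflection at Y by superposition:
  point load 62.9 at a = 1.36: Pa²(3L − a)/(6EI) = 369.2/EI
Flexibility coefficient — unit upward force at Y: δ_{YY} = L³/(3EI) = 104.8/EI.
Compatibility at Y: δ_0 − R_Y·δ_{YY} = 0, so R_Y = 369.2/104.8 = 3.522 kN.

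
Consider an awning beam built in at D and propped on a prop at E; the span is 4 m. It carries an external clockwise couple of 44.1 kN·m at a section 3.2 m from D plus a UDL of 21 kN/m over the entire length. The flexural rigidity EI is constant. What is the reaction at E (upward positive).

R_E = 47.38 kN

Take the reaction at E as the redundant and release it; the primary structure is a cantilever fixed at D.
Deflection at E on the released cantilever, summing each load's contribution:
  clockwise couple 44.1 at a = 3.2: M₀a(2L − a)/(2EI) = 338.7/EI
  UDL 21: wL⁴/(8EI) = 672/EI
  δ_0 = 1011/EI
Tip deflection under a unit load at E: L³/(3EI) = 21.33/EI.
Compatibility at E: δ_0 − R_E·δ_{EE} = 0, so R_E = 1011/21.33 = 47.38 kN.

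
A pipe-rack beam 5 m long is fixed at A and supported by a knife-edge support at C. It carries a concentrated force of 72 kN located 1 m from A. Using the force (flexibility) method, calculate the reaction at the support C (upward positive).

R_C = 4.032 kN

Take the reaction at C as the redundant and release it; the primary structure is a cantilever fixed at A.
Downward deflection at the released point C due to the loads:
  point load 72 at a = 1: Pa²(3L − a)/(6EI) = 168/EI
Tip deflection under a unit load at C: L³/(3EI) = 41.67/EI.
The prop prevents deflection at C: R_C = δ_0/δ_{CC} = 168/41.67 = 4.032 kN.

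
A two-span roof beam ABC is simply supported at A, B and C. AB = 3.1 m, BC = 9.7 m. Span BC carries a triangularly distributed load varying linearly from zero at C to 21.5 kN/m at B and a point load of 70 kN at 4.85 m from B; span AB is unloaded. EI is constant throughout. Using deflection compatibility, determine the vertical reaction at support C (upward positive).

Release continuity at B by inserting a hinge; the redundant is the internal moment M_B. The primary structure is two simply-supported spans AB and BC.
Rotations at B on the released spans (each span's end-slope, ×1/EI):
  span BC: triangular load, peak 21.5: w₀L³/(45EI) = 436.1/EI
  span BC: point load 70 at a = 4.85: Pab(L + b)/(6LEI) = 411.6/EI
  relative rotation θ_0 = (0 + 847.7)/EI = 847.7/EI
A unit hogging moment at B produces rotation L₁/(3EI) + L₂/(3EI) = 4.267/EI.
Compatibility: M_B·(L₁+L₂)/(3EI) = θ_0, giving M_B = 198.7 kN·m (hogging).
Span BC, ΣM about C: R_B^{BC}·9.7 = 1014 + 198.7, so R_B^{BC} = 125 kN and R_C = 174.3 − 125 = 49.28 kN.

R_C = 49.28 kN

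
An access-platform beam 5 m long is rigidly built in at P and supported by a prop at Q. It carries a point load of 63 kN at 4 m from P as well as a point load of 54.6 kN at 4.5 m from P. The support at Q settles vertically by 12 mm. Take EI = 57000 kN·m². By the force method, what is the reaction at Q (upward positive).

Take the reaction at Q as the redundant and release it; the primary structure is a cantilever fixed at P.
Deflection at Q on the released cantilever, summing each load's contribution:
  point load 63 at a = 4: Pa²(3L − a)/(6EI) = 1848/EI
  point load 54.6 at a = 4.5: Pa²(3L − a)/(6EI) = 1935/EI
  δ_0 = 3783/EI
Tip deflection under a unit load at Q: L³/(3EI) = 41.67/EI.
With EI = 57000 kN·m²: δ_0 = 0.066366 m and δ_{QQ} = 0.000731 m/kN.
Compatibility — the beam at Q must follow the support down by 0.012 m: δ_0 − R_Q·δ_{QQ} = 0.012, so R_Q = (0.066366 − 0.012)/0.000731 = 74.37 kN.

R_Q = 74.37 kN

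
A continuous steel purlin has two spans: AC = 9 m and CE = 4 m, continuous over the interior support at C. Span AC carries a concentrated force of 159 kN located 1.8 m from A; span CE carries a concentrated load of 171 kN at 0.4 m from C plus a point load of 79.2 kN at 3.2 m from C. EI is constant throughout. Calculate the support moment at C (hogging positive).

M_C = 122.5 kN·m

Take M_C as the redundant. Released structure: two simple spans AC and CE with a hinge at C.
Discontinuity in slope at C on the released structure — sum the simple-span end rotations:
  span AC: point load 159 at a = 1.8: Pab(L + a)/(6LEI) = 412.1/EI
  span CE: point load 171 at a = 0.4: Pab(L + b)/(6LEI) = 77.98/EI
  span CE: point load 79.2 at a = 3.2: Pab(L + b)/(6LEI) = 40.55/EI
  relative rotation θ_0 = (412.1 + 118.5)/EI = 530.7/EI
A unit hogging moment at C produces rotation L₁/(3EI) + L₂/(3EI) = 4.333/EI.
Compatibility: M_C·(L₁+L₂)/(3EI) = θ_0, giving M_C = 122.5 kN·m (hogging).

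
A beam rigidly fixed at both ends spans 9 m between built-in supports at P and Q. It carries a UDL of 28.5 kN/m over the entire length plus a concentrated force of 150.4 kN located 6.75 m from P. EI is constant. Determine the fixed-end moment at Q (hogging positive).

M_Q = 382.7 kN·m

Release both end moments; the primary structure is a simply-supported span PQ with redundants M_P and M_Q.
Simple-span end rotations at P and Q under the given loads:
  at P: UDL 28.5: wL³/(24EI) = 865.7/EI
  at Q: UDL 28.5: wL³/(24EI) = 865.7/EI
  at P: point load 150.4 at a = 6.75: Pab(L + b)/(6LEI) = 475.9/EI
  at Q: point load 150.4 at a = 6.75: Pab(L + a)/(6LEI) = 666.2/EI
  θ_P0 = 1342/EI,  θ_Q0 = 1532/EI
Flexibility coefficients: a unit moment at one end gives L/(3EI) there and L/(6EI) at the far end, so f₁₁ = f₂₂ = 3/EI and f₁₂ = f₂₁ = 1.5/EI.
Compatibility — zero rotation at each built-in end:
  3 M_P + 1.5 M_Q = 1342
  1.5 M_P + 3 M_Q = 1532
Solving the pair gives M_P = 255.8 kN·m and M_Q = 382.7 kN·m (hogging).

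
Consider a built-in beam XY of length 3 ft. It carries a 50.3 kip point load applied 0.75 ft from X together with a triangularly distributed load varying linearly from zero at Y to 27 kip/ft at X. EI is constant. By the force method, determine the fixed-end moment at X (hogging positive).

M_X = 33.37 kip·ft

Take the two fixed-end moments M_X, M_Y as redundants; the released structure is the simple span XY.
Simple-span end rotations at X and Y under the given loads:
  at X: point load 50.3 at a = 0.75: Pab(L + b)/(6LEI) = 24.76/EI
  at Y: point load 50.3 at a = 0.75: Pab(L + a)/(6LEI) = 17.68/EI
  at X: triangular load, peak 27: w₀L³/(45EI) = 16.2/EI
  at Y: triangular load, peak 27: 7w₀L³/(360EI) = 14.18/EI
  θ_X0 = 40.96/EI,  θ_Y0 = 31.86/EI
Flexibility coefficients: a unit moment at one end gives L/(3EI) there and L/(6EI) at the far end, so f₁₁ = f₂₂ = 1/EI and f₁₂ = f₂₁ = 0.5/EI.
Compatibility — zero rotation at each built-in end:
  1 M_X + 0.5 M_Y = 40.96
  0.5 M_X + 1 M_Y = 31.86
Solving the pair gives M_X = 33.37 kip·ft and M_Y = 15.17 kip·ft (hogging).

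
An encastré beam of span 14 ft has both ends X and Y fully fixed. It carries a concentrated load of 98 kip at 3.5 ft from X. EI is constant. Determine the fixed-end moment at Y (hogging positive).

Release both end moments; the primary structure is a simply-supported span XY with redundants M_X and M_Y.
End rotations of the released simple span under the applied load (×1/EI):
  at X: point load 98 at a = 3.5: Pab(L + b)/(6LEI) = 1050/EI
  at Y: point load 98 at a = 3.5: Pab(L + a)/(6LEI) = 750.3/EI
  θ_X0 = 1050/EI,  θ_Y0 = 750.3/EI
Flexibility coefficients: a unit moment at one end gives L/(3EI) there and L/(6EI) at the far end, so f₁₁ = f₂₂ = 4.667/EI and f₁₂ = f₂₁ = 2.333/EI.
Compatibility — zero rotation at each built-in end:
  4.667 M_X + 2.333 M_Y = 1050
  2.333 M_X + 4.667 M_Y = 750.3
Solving the pair gives M_X = 192.9 kip·ft and M_Y = 64.31 kip·ft (hogging).

M_Y = 64.31 kip·ft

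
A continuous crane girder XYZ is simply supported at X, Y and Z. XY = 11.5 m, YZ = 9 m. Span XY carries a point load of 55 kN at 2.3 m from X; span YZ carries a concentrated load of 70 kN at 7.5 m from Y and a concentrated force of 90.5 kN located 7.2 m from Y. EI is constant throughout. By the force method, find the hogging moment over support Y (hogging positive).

Take M_Y as the redundant. Released structure: two simple spans XY and YZ with a hinge at Y.
End slopes at the hinge Y, treating each span as simply supported:
  span XY: point load 55 at a = 2.3: Pab(L + a)/(6LEI) = 232.8/EI
  span YZ: point load 70 at a = 7.5: Pab(L + b)/(6LEI) = 153.1/EI
  span YZ: point load 90.5 at a = 7.2: Pab(L + b)/(6LEI) = 234.6/EI
  relative rotation θ_0 = (232.8 + 387.7)/EI = 620.5/EI
A unit hogging moment at Y produces rotation L₁/(3EI) + L₂/(3EI) = 6.833/EI.
Slope continuity at Y: θ_0 = M_Y·6.833/EI, so M_Y = 620.5/6.833 = 90.8 kN·m (hogging).

M_Y = 90.8 kN·m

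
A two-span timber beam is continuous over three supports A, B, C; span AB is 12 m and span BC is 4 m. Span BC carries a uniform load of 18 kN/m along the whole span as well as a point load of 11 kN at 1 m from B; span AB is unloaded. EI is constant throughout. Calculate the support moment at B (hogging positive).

Release continuity at B by inserting a hinge; the redundant is the internal moment M_B. The primary structure is two simply-supported spans AB and BC.
Rotations at B on the released spans (each span's end-slope, ×1/EI):
  span BC: UDL 18: wL³/(24EI) = 48/EI
  span BC: point load 11 at a = 1: Pab(L + b)/(6LEI) = 9.625/EI
  relative rotation θ_0 = (0 + 57.62)/EI = 57.62/EI
A unit hogging moment at B produces rotation L₁/(3EI) + L₂/(3EI) = 5.333/EI.
Compatibility: M_B·(L₁+L₂)/(3EI) = θ_0, giving M_B = 10.8 kN·m (hogging).

M_B = 10.8 kN·m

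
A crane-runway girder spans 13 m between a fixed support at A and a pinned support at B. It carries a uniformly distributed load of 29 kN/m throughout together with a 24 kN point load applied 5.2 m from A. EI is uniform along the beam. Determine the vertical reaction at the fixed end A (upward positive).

R_A = 254.6 kN

Choose R_B as the redundant. The primary structure is the cantilever fixed at A.
Free-end deflection of the primary structure under the applied loading (downward +):
  UDL 29: wL⁴/(8EI) = 103534/EI
  point load 24 at a = 5.2: Pa²(3L − a)/(6EI) = 3656/EI
  δ_0 = 107189/EI
Flexibility coefficient — unit upward force at B: δ_{BB} = L³/(3EI) = 732.3/EI.
Compatibility at B: δ_0 − R_B·δ_{BB} = 0, so R_B = 107189/732.3 = 146.4 kN.
Vertical equilibrium: R_A = ΣP − R_B = 401 − 146.4 = 254.6 kN.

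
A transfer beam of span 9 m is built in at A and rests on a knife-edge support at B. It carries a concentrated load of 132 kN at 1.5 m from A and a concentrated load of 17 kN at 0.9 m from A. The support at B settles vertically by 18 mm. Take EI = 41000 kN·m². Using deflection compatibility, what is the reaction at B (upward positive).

Choose R_B as the redundant. The primary structure is the cantilever fixed at A.
Downward deflection at the released point B due to the loads:
  point load 132 at a = 1.5: Pa²(3L − a)/(6EI) = 1262/EI
  point load 17 at a = 0.9: Pa²(3L − a)/(6EI) = 59.9/EI
  δ_0 = 1322/EI
Flexibility coefficient — unit upward force at B: δ_{BB} = L³/(3EI) = 243/EI.
With EI = 41000 kN·m²: δ_0 = 0.032248 m and δ_{BB} = 0.005927 m/kN.
Compatibility — the beam at B must follow the support down by 0.018 m: δ_0 − R_B·δ_{BB} = 0.018, so R_B = (0.032248 − 0.018)/0.005927 = 2.404 kN.

R_B = 2.404 kN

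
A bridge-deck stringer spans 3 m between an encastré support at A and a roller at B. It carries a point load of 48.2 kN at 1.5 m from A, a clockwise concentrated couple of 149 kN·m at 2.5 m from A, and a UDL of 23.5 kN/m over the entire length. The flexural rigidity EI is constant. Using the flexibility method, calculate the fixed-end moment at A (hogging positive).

M_A = -14.74 kN·m

Remove the prop at B; the released (primary) structure is a cantilever built in at A.
Downward deflection at the released point B due to the loads:
  point load 48.2 at a = 1.5: Pa²(3L − a)/(6EI) = 135.6/EI
  clockwise couple 149 at a = 2.5: M₀a(2L − a)/(2EI) = 651.9/EI
  UDL 23.5: wL⁴/(8EI) = 237.9/EI
  δ_0 = 1025/EI
Flexibility coefficient — unit upward force at B: δ_{BB} = L³/(3EI) = 9/EI.
Compatibility at B: δ_0 − R_B·δ_{BB} = 0, so R_B = 1025/9 = 113.9 kN.
Moment equilibrium about A: M_A = Σ(load moments about A) − R_B·L = 327.1 − 113.9×3 = -14.74 kN·m.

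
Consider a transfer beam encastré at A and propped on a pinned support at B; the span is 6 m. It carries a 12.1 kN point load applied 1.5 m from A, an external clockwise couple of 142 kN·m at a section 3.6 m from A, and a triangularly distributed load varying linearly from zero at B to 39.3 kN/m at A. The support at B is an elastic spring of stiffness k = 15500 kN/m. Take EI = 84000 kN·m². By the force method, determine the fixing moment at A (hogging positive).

Remove the prop at B; the released (primary) structure is a cantilever built in at A.
Deflection at B on the released cantilever, summing each load's contribution:
  point load 12.1 at a = 1.5: Pa²(3L − a)/(6EI) = 74.87/EI
  clockwise couple 142 at a = 3.6: M₀a(2L − a)/(2EI) = 2147/EI
  triangular load, peak 39.3 at the fixed end: w₀L⁴/(30EI) = 1698/EI
  δ_0 = 3920/EI
Tip deflection under a unit load at B: L³/(3EI) = 72/EI.
With EI = 84000 kN·m²: δ_0 = 0.046663 m and δ_{BB} = 0.000857 m/kN.
Compatibility — the spring shortens by R_B/k under the reaction it provides: δ_0 − R_B·δ_{BB} = R_B/k. With 1/k = 0.000065 m/kN, R_B = δ_0 / (δ_{BB} + 1/k) = 0.046663 / (0.000857 + 0.000065) = 50.63 kN.
Moment equilibrium about A: M_A = Σ(load moments about A) − R_B·L = 395.9 − 50.63×6 = 92.18 kN·m.

M_A = 92.18 kN·m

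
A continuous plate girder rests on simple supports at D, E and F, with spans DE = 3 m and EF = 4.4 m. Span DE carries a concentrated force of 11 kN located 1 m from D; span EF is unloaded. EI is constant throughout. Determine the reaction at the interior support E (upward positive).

Release continuity at E by inserting a hinge; the redundant is the internal moment M_E. The primary structure is two simply-supported spans DE and EF.
End slopes at the hinge E, treating each span as simply supported:
  span DE: point load 11 at a = 1: Pab(L + a)/(6LEI) = 4.889/EI
  relative rotation θ_0 = (4.889 + 0)/EI = 4.889/EI
A unit hogging moment at E produces rotation L₁/(3EI) + L₂/(3EI) = 2.467/EI.
Compatibility: M_E·(L₁+L₂)/(3EI) = θ_0, giving M_E = 1.982 kN·m (hogging).
Span DE, ΣM about D with M_E applied at E: R_E^{DE}·3 = 11 + 1.982, so R_E^{DE} = 4.327 kN and R_D = 11 − 4.327 = 6.673 kN.
Span EF, ΣM about F: R_E^{EF}·4.4 = 0 + 1.982, so R_E^{EF} = 0.4505 kN and R_F = 0 − 0.4505 = -0.4505 kN.
R_E = 4.327 + 0.4505 = 4.778 kN.

R_E = 4.778 kN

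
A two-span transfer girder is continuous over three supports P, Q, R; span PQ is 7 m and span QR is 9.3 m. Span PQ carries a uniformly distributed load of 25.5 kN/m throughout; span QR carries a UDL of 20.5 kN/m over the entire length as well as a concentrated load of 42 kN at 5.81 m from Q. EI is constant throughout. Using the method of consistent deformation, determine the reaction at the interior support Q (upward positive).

R_Q = 257.8 kN

Release continuity at Q by inserting a hinge; the redundant is the internal moment M_Q. The primary structure is two simply-supported spans PQ and QR.
Rotations at Q on the released spans (each span's end-slope, ×1/EI):
  span PQ: UDL 25.5: wL³/(24EI) = 364.4/EI
  span QR: UDL 20.5: wL³/(24EI) = 687.1/EI
  span QR: point load 42 at a = 5.81: Pab(L + b)/(6LEI) = 195.2/EI
  relative rotation θ_0 = (364.4 + 882.3)/EI = 1247/EI
A unit hogging moment at Q produces rotation L₁/(3EI) + L₂/(3EI) = 5.433/EI.
Compatibility: M_Q·(L₁+L₂)/(3EI) = θ_0, giving M_Q = 229.5 kN·m (hogging).
Span PQ, ΣM about P with M_Q applied at Q: R_Q^{PQ}·7 = 624.8 + 229.5, so R_Q^{PQ} = 122 kN and R_P = 178.5 − 122 = 56.47 kN.
Span QR, ΣM about R: R_Q^{QR}·9.3 = 1033 + 229.5, so R_Q^{QR} = 135.8 kN and R_R = 232.7 − 135.8 = 96.89 kN.
R_Q = 122 + 135.8 = 257.8 kN.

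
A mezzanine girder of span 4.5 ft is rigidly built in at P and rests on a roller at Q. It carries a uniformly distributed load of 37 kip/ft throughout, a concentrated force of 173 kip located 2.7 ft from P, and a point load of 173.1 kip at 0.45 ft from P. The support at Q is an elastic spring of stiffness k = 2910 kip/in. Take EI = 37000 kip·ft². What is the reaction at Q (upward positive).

Release the roller at Q. Primary structure: cantilever fixed at P.
Free-end deflection of the primary structure under the applied loading (downward +):
  UDL 37: wL⁴/(8EI) = 1897/EI
  point load 173 at a = 2.7: Pa²(3L − a)/(6EI) = 2270/EI
  point load 173.1 at a = 0.45: Pa²(3L − a)/(6EI) = 76.24/EI
  δ_0 = 4243/EI
Flexibility coefficient — unit upward force at Q: δ_{QQ} = L³/(3EI) = 30.38/EI.
With EI = 37000 kip·ft²: δ_0 = 0.11467 ft and δ_{QQ} = 0.000821 ft/kip.
Compatibility — the spring shortens by R_Q/k under the reaction it provides: δ_0 − R_Q·δ_{QQ} = R_Q/k. With 1/k = 1/(2910×12) ft/kip = 0.000029 ft/kip, R_Q = δ_0 / (δ_{QQ} + 1/k) = 0.11467 / (0.000821 + 0.000029) = 135 kip.

R_Q = 135 kip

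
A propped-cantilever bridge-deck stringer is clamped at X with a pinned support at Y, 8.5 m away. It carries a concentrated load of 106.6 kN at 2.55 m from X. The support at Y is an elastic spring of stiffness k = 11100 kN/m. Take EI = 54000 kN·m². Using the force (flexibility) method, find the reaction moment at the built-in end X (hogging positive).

Take the reaction at Y as the redundant and release it; the primary structure is a cantilever fixed at X.
Downward deflection at the released point Y due to the loads:
  point load 106.6 at a = 2.55: Pa²(3L − a)/(6EI) = 2651/EI
Tip deflection under a unit load at Y: L³/(3EI) = 204.7/EI.
With EI = 54000 kN·m²: δ_0 = 0.049099 m and δ_{YY} = 0.003791 m/kN.
Compatibility — the spring shortens by R_Y/k under the reaction it provides: δ_0 − R_Y·δ_{YY} = R_Y/k. With 1/k = 0.00009 m/kN, R_Y = δ_0 / (δ_{YY} + 1/k) = 0.049099 / (0.003791 + 0.00009) = 12.65 kN.
Moment equilibrium about X: M_X = Σ(load moments about X) − R_Y·L = 271.8 − 12.65×8.5 = 164.3 kN·m.

M_X = 164.3 kN·m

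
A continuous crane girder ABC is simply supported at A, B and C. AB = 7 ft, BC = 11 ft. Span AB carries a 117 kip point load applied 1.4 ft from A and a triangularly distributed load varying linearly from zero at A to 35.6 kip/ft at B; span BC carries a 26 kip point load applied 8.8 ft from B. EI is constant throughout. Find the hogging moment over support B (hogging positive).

M_B = 92.58 kip·ft

Release continuity at B by inserting a hinge; the redundant is the internal moment M_B. The primary structure is two simply-supported spans AB and BC.
End slopes at the hinge B, treating each span as simply supported:
  span AB: point load 117 at a = 1.4: Pab(L + a)/(6LEI) = 183.5/EI
  span AB: triangular load, peak 35.6: w₀L³/(45EI) = 271.4/EI
  span BC: point load 26 at a = 8.8: Pab(L + b)/(6LEI) = 100.7/EI
  relative rotation θ_0 = (454.8 + 100.7)/EI = 555.5/EI
A unit hogging moment at B produces rotation L₁/(3EI) + L₂/(3EI) = 6/EI.
Slope continuity at B: θ_0 = M_B·6/EI, so M_B = 555.5/6 = 92.58 kip·ft (hogging).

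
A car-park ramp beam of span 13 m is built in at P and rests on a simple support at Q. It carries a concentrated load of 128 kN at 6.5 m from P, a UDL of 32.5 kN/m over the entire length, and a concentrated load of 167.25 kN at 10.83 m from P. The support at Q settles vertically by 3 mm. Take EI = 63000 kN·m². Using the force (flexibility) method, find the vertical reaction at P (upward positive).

Release the roller at Q. Primary structure: cantilever fixed at P.
Primary-structure tip deflection at Q by superposition:
  point load 128 at a = 6.5: Pa²(3L − a)/(6EI) = 29293/EI
  UDL 32.5: wL⁴/(8EI) = 116029/EI
  point load 167.25 at a = 10.83: Pa²(3L − a)/(6EI) = 92100/EI
  δ_0 = 237422/EI
Flexibility coefficient — unit upward force at Q: δ_{QQ} = L³/(3EI) = 732.3/EI.
With EI = 63000 kN·m²: δ_0 = 3.7686 m and δ_{QQ} = 0.011624 m/kN.
Compatibility — the beam at Q must follow the support down by 0.003 m: δ_0 − R_Q·δ_{QQ} = 0.003, so R_Q = (3.7686 − 0.003)/0.011624 = 323.9 kN.
Vertical equilibrium: R_P = ΣP − R_Q = 717.8 − 323.9 = 393.8 kN.

R_P = 393.8 kN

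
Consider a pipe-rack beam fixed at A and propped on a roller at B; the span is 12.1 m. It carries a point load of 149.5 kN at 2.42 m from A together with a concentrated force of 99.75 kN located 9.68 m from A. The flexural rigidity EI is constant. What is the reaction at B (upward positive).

R_B = 78.6 kN

Release the roller at B. Primary structure: cantilever fixed at A.
Primary-structure tip deflection at B by superposition:
  point load 149.5 at a = 2.42: Pa²(3L − a)/(6EI) = 4944/EI
  point load 99.75 at a = 9.68: Pa²(3L − a)/(6EI) = 41469/EI
  δ_0 = 46413/EI
Tip deflection under a unit load at B: L³/(3EI) = 590.5/EI.
The prop prevents deflection at B: R_B = δ_0/δ_{BB} = 46413/590.5 = 78.6 kN.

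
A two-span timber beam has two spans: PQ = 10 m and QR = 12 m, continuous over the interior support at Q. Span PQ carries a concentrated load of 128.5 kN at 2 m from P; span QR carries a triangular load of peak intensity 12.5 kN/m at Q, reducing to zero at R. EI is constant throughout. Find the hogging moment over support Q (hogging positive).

M_Q = 121.5 kN·m

Release continuity at Q by inserting a hinge; the redundant is the internal moment M_Q. The primary structure is two simply-supported spans PQ and QR.
Discontinuity in slope at Q on the released structure — sum the simple-span end rotations:
  span PQ: point load 128.5 at a = 2: Pab(L + a)/(6LEI) = 411.2/EI
  span QR: triangular load, peak 12.5: w₀L³/(45EI) = 480/EI
  relative rotation θ_0 = (411.2 + 480)/EI = 891.2/EI
A unit hogging moment at Q produces rotation L₁/(3EI) + L₂/(3EI) = 7.333/EI.
Slope continuity at Q: θ_0 = M_Q·7.333/EI, so M_Q = 891.2/7.333 = 121.5 kN·m (hogging).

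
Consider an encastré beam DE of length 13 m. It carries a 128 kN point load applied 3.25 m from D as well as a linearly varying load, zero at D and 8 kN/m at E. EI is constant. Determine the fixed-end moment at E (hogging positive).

M_E = 145.6 kN·m

Take the two fixed-end moments M_D, M_E as redundants; the released structure is the simple span DE.
On the primary (simply-supported) span, the end slopes from the loading are:
  at D: point load 128 at a = 3.25: Pab(L + b)/(6LEI) = 1183/EI
  at E: point load 128 at a = 3.25: Pab(L + a)/(6LEI) = 845/EI
  at D: triangular load, peak 8: 7w₀L³/(360EI) = 341.8/EI
  at E: triangular load, peak 8: w₀L³/(45EI) = 390.6/EI
  θ_D0 = 1525/EI,  θ_E0 = 1236/EI
Flexibility coefficients: a unit moment at one end gives L/(3EI) there and L/(6EI) at the far end, so f₁₁ = f₂₂ = 4.333/EI and f₁₂ = f₂₁ = 2.167/EI.
Compatibility — zero rotation at each built-in end:
  4.333 M_D + 2.167 M_E = 1525
  2.167 M_D + 4.333 M_E = 1236
Solving the pair gives M_D = 279.1 kN·m and M_E = 145.6 kN·m (hogging).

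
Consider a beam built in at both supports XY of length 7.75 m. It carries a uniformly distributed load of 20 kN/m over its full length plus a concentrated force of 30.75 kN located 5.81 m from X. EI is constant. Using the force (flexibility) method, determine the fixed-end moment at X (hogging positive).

Release both end moments; the primary structure is a simply-supported span XY with redundants M_X and M_Y.
On the primary (simply-supported) span, the end slopes from the loading are:
  at X: UDL 20: wL³/(24EI) = 387.9/EI
  at Y: UDL 20: wL³/(24EI) = 387.9/EI
  at X: point load 30.75 at a = 5.81: Pab(L + b)/(6LEI) = 72.23/EI
  at Y: point load 30.75 at a = 5.81: Pab(L + a)/(6LEI) = 101.1/EI
  θ_X0 = 460.1/EI,  θ_Y0 = 489/EI
Flexibility coefficients: a unit moment at one end gives L/(3EI) there and L/(6EI) at the far end, so f₁₁ = f₂₂ = 2.583/EI and f₁₂ = f₂₁ = 1.292/EI.
Compatibility — zero rotation at each built-in end:
  2.583 M_X + 1.292 M_Y = 460.1
  1.292 M_X + 2.583 M_Y = 489
Solving the pair gives M_X = 111.3 kN·m and M_Y = 133.6 kN·m (hogging).

M_X = 111.3 kN·m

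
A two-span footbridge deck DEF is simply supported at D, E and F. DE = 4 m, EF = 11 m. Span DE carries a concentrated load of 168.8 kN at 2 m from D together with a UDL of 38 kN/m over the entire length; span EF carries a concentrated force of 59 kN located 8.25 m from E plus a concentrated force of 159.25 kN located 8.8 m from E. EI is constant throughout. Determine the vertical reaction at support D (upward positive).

R_D = 102.1 kN

Take M_E as the redundant. Released structure: two simple spans DE and EF with a hinge at E.
Discontinuity in slope at E on the released structure — sum the simple-span end rotations:
  span DE: point load 168.8 at a = 2: Pab(L + a)/(6LEI) = 168.8/EI
  span DE: UDL 38: wL³/(24EI) = 101.3/EI
  span EF: point load 59 at a = 8.25: Pab(L + b)/(6LEI) = 278.9/EI
  span EF: point load 159.25 at a = 8.8: Pab(L + b)/(6LEI) = 616.6/EI
  relative rotation θ_0 = (270.1 + 895.5)/EI = 1166/EI
A unit hogging moment at E produces rotation L₁/(3EI) + L₂/(3EI) = 5/EI.
Slope continuity at E: θ_0 = M_E·5/EI, so M_E = 1166/5 = 233.1 kN·m (hogging).
Span DE, ΣM about D with M_E applied at E: R_E^{DE}·4 = 641.6 + 233.1, so R_E^{DE} = 218.7 kN and R_D = 320.8 − 218.7 = 102.1 kN.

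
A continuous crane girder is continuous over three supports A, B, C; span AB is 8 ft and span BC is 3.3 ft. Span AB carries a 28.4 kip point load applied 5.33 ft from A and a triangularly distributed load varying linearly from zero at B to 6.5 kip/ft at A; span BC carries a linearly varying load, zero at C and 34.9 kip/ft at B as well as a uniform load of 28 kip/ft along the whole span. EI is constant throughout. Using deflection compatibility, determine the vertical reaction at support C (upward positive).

Release continuity at B by inserting a hinge; the redundant is the internal moment M_B. The primary structure is two simply-supported spans AB and BC.
Rotations at B on the released spans (each span's end-slope, ×1/EI):
  span AB: point load 28.4 at a = 5.33: Pab(L + a)/(6LEI) = 112.2/EI
  span AB: triangular load, peak 6.5: 7w₀L³/(360EI) = 64.71/EI
  span BC: triangular load, peak 34.9: w₀L³/(45EI) = 27.87/EI
  span BC: UDL 28: wL³/(24EI) = 41.93/EI
  relative rotation θ_0 = (177 + 69.8)/EI = 246.7/EI
A unit hogging moment at B produces rotation L₁/(3EI) + L₂/(3EI) = 3.767/EI.
Slope continuity at B: θ_0 = M_B·3.767/EI, so M_B = 246.7/3.767 = 65.51 kip·ft (hogging).
Span BC, ΣM about C: R_B^{BC}·3.3 = 279.1 + 65.51, so R_B^{BC} = 104.4 kip and R_C = 150 − 104.4 = 45.54 kip.

R_C = 45.54 kip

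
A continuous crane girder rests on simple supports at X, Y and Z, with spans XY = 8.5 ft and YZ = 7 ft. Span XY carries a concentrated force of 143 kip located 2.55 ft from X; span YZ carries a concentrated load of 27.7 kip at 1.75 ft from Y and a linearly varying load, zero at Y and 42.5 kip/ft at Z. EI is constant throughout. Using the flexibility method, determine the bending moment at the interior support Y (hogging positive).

Take M_Y as the redundant. Released structure: two simple spans XY and YZ with a hinge at Y.
Discontinuity in slope at Y on the released structure — sum the simple-span end rotations:
  span XY: point load 143 at a = 2.55: Pab(L + a)/(6LEI) = 470.1/EI
  span YZ: point load 27.7 at a = 1.75: Pab(L + b)/(6LEI) = 74.23/EI
  span YZ: triangular load, peak 42.5: 7w₀L³/(360EI) = 283.5/EI
  relative rotation θ_0 = (470.1 + 357.7)/EI = 827.8/EI
A unit hogging moment at Y produces rotation L₁/(3EI) + L₂/(3EI) = 5.167/EI.
Compatibility: M_Y·(L₁+L₂)/(3EI) = θ_0, giving M_Y = 160.2 kip·ft (hogging).

M_Y = 160.2 kip·ft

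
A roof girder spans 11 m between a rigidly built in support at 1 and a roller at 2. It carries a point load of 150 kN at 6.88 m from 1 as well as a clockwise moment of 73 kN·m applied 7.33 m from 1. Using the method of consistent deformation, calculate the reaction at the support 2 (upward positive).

Choose R_2 as the redundant. The primary structure is the cantilever fixed at 1.
Deflection at 2 on the released cantilever, summing each load's contribution:
  point load 150 at a = 6.88: Pa²(3L − a)/(6EI) = 30909/EI
  clockwise couple 73 at a = 7.33: M₀a(2L − a)/(2EI) = 3925/EI
  δ_0 = 34834/EI
Tip deflection under a unit load at 2: L³/(3EI) = 443.7/EI.
The prop prevents deflection at 2: R_2 = δ_0/δ_{22} = 34834/443.7 = 78.51 kN.

R_2 = 78.51 kN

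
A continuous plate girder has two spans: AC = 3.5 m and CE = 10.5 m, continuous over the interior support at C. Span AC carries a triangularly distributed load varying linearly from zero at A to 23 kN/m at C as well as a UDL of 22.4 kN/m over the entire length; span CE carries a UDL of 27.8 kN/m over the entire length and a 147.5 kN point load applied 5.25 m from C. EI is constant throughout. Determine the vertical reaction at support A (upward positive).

R_A = -95.5 kN

Insert a hinge at C; M_C is the redundant, and each span becomes simply supported.
End slopes at the hinge C, treating each span as simply supported:
  span AC: triangular load, peak 23: w₀L³/(45EI) = 21.91/EI
  span AC: UDL 22.4: wL³/(24EI) = 40.02/EI
  span CE: UDL 27.8: wL³/(24EI) = 1341/EI
  span CE: point load 147.5 at a = 5.25: Pab(L + b)/(6LEI) = 1016/EI
  relative rotation θ_0 = (61.93 + 2357)/EI = 2419/EI
A unit hogging moment at C produces rotation L₁/(3EI) + L₂/(3EI) = 4.667/EI.
Compatibility: M_C·(L₁+L₂)/(3EI) = θ_0, giving M_C = 518.4 kN·m (hogging).
Span AC, ΣM about A with M_C applied at C: R_C^{AC}·3.5 = 231.1 + 518.4, so R_C^{AC} = 214.1 kN and R_A = 118.7 − 214.1 = -95.5 kN.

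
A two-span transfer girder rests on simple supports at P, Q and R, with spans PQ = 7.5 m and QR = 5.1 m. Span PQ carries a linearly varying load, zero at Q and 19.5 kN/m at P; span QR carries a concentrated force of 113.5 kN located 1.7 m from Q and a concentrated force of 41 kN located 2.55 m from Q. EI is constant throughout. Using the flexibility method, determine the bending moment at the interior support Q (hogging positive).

M_Q = 97.34 kN·m

Take M_Q as the redundant. Released structure: two simple spans PQ and QR with a hinge at Q.
Rotations at Q on the released spans (each span's end-slope, ×1/EI):
  span PQ: triangular load, peak 19.5: 7w₀L³/(360EI) = 160/EI
  span QR: point load 113.5 at a = 1.7: Pab(L + b)/(6LEI) = 182.2/EI
  span QR: point load 41 at a = 2.55: Pab(L + b)/(6LEI) = 66.65/EI
  relative rotation θ_0 = (160 + 248.9)/EI = 408.8/EI
A unit hogging moment at Q produces rotation L₁/(3EI) + L₂/(3EI) = 4.2/EI.
Slope continuity at Q: θ_0 = M_Q·4.2/EI, so M_Q = 408.8/4.2 = 97.34 kN·m (hogging).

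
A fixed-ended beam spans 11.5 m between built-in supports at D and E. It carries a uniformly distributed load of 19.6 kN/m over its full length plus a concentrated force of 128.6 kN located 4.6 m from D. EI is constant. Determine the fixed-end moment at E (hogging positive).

M_E = 358 kN·m

Take the two fixed-end moments M_D, M_E as redundants; the released structure is the simple span DE.
Simple-span end rotations at D and E under the given loads:
  at D: UDL 19.6: wL³/(24EI) = 1242/EI
  at E: UDL 19.6: wL³/(24EI) = 1242/EI
  at D: point load 128.6 at a = 4.6: Pab(L + b)/(6LEI) = 1088/EI
  at E: point load 128.6 at a = 4.6: Pab(L + a)/(6LEI) = 952.4/EI
  θ_D0 = 2331/EI,  θ_E0 = 2194/EI
Flexibility coefficients: a unit moment at one end gives L/(3EI) there and L/(6EI) at the far end, so f₁₁ = f₂₂ = 3.833/EI and f₁₂ = f₂₁ = 1.917/EI.
Compatibility — zero rotation at each built-in end:
  3.833 M_D + 1.917 M_E = 2331
  1.917 M_D + 3.833 M_E = 2194
Solving the pair gives M_D = 429 kN·m and M_E = 358 kN·m (hogging).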